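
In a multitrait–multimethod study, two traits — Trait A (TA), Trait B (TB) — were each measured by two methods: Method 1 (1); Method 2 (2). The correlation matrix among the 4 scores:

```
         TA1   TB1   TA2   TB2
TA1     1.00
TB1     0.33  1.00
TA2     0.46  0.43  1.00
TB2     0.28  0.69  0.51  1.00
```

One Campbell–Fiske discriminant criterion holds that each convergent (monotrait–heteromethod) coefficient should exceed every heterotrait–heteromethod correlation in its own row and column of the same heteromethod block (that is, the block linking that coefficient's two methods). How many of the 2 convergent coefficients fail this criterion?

Convergent coefficients and their comparison sets:
TA (methods 1·2): 0.46 vs {0.28, 0.43} → pass.
TB (methods 1·2): 0.69 vs {0.43, 0.28} → pass.
0 of 2 fail.

0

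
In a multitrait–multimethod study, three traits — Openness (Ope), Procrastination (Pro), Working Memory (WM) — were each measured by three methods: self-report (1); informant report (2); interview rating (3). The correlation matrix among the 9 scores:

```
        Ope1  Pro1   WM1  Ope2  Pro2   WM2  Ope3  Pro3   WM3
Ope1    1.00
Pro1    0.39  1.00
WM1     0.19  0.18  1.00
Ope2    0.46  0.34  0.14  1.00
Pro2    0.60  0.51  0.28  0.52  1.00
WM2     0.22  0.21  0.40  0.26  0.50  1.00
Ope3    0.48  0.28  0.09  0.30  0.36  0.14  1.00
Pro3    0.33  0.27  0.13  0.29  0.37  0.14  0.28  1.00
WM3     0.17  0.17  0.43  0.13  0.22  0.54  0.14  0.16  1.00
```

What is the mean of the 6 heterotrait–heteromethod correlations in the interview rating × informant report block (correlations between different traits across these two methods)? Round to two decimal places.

HTHM values (method 3 × method 2): 0.36, 0.14, 0.29, 0.14, 0.13, 0.22; mean = 1.28/6 = 0.21.

0.21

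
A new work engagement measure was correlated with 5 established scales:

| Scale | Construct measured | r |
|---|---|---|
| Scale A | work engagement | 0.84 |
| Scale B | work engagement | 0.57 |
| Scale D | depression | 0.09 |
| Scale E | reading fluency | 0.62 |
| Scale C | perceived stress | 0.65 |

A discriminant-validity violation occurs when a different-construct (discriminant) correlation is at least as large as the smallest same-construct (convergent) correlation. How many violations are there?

Convergent (same construct = work engagement): Scale A, Scale B.
Smallest convergent = 0.57. Discriminant values: 0.09, 0.62, 0.65; count ≥ 0.57 → 2.

2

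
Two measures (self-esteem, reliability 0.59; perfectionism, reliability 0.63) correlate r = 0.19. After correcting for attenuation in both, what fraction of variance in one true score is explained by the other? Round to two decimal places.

0.10

Disattenuated r = 0.19 / √(0.59 × 0.63) = 0.19 / 0.6097 = 0.3116.
Shared true-score variance = 0.3116² = 0.0971 ≈ 0.10.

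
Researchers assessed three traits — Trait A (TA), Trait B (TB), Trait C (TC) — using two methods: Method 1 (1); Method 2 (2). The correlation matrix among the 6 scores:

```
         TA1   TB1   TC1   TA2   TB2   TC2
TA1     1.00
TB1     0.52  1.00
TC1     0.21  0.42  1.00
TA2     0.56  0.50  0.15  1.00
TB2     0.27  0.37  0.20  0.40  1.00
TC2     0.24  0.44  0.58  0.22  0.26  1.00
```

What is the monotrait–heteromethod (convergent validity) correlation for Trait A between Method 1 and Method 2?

0.56

Same trait (TA), different methods: r(TA1, TA2) = 0.56.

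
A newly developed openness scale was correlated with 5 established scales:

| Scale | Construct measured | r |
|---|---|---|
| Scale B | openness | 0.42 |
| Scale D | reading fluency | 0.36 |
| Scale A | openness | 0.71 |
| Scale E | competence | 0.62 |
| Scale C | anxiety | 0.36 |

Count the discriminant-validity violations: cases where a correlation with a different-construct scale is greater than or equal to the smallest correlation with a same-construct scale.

Convergent (same construct = openness): Scale B, Scale A.
Smallest convergent = 0.42. Discriminant values: 0.36, 0.62, 0.36; count ≥ 0.42 → 1.

1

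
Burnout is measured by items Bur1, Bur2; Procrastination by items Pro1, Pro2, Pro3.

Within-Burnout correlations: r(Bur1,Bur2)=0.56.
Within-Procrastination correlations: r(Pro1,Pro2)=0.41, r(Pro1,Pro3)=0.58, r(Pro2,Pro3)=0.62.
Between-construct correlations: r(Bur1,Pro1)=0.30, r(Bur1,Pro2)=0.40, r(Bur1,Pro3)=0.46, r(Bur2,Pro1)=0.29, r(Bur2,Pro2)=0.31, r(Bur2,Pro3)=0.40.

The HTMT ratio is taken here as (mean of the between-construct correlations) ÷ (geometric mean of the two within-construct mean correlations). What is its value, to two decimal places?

Mean heterotrait r = 2.16/6 = 0.3600.
Mean within-Bur = 0.56/1 = 0.5600; mean within-Pro = 1.61/3 = 0.5367.
Geometric mean = √(0.5600 × 0.5367) = 0.5482.
HTMT = 0.3600 / 0.5482 = 0.66.

0.66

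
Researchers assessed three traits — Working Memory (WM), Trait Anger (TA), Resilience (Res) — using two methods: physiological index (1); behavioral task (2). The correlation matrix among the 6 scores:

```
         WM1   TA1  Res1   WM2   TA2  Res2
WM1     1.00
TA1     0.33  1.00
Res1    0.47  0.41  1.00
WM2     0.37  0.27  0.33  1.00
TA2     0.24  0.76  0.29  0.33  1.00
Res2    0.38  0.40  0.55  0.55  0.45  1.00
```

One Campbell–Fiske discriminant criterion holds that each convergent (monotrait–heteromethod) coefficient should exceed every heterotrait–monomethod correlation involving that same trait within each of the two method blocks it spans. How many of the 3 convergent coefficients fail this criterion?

Checking each validity diagonal entry against its comparison values:
WM (methods 1·2): 0.37 vs {0.33, 0.33, 0.47, 0.55} → fail.
TA (methods 1·2): 0.76 vs {0.33, 0.33, 0.41, 0.45} → pass.
Res (methods 1·2): 0.55 vs {0.47, 0.55, 0.41, 0.45} → fail.
2 of 3 fail.

2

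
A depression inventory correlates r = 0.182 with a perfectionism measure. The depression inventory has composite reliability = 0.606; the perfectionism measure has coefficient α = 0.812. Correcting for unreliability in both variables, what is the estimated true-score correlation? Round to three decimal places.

r_true = r_obs / √(r_xx · r_yy) = 0.182 / √(0.606 × 0.812) = 0.182 / √0.492072 = 0.182 / 0.7015 ≈ 0.259.

0.259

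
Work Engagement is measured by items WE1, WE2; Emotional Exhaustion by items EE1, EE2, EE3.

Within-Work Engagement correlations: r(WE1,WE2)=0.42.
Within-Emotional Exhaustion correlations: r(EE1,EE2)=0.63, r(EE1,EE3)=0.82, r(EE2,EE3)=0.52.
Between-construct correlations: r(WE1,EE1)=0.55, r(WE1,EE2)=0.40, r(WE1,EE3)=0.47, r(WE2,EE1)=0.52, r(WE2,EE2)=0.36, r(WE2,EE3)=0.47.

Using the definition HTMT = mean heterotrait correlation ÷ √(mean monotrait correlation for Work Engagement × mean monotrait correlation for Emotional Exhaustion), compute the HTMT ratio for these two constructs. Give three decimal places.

Mean between = 2.77/6 = 0.4617.
Mean within-WE = 0.42/1 = 0.4200; mean within-EE = 1.97/3 = 0.6567.
Geometric mean = √(0.4200 × 0.6567) = 0.5252.
HTMT = 0.4617 / 0.5252 = 0.879.

0.879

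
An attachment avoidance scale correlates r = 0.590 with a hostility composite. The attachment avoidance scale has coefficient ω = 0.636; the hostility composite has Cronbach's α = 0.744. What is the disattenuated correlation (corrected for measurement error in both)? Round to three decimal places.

0.858

r_true = r_obs / √(r_xx · r_yy) = 0.590 / √(0.636 × 0.744) = 0.590 / √0.473184 = 0.590 / 0.6879 ≈ 0.858.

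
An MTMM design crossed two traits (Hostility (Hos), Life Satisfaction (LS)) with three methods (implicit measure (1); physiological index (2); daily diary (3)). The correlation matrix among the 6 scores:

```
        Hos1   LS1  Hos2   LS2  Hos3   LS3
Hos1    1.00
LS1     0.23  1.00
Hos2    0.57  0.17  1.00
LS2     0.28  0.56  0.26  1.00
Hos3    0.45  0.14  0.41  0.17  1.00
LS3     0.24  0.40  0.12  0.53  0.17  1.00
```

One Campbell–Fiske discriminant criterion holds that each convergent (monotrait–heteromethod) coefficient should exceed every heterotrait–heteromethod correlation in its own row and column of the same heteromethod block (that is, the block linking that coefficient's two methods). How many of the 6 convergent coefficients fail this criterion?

Each convergent coefficient versus the relevant comparison correlations:
Hos (methods 1·2): 0.57 vs {0.28, 0.17} → pass.
Hos (methods 1·3): 0.45 vs {0.24, 0.14} → pass.
Hos (methods 2·3): 0.41 vs {0.12, 0.17} → pass.
LS (methods 1·2): 0.56 vs {0.17, 0.28} → pass.
LS (methods 1·3): 0.40 vs {0.14, 0.24} → pass.
LS (methods 2·3): 0.53 vs {0.17, 0.12} → pass.
0 of 6 fail.

0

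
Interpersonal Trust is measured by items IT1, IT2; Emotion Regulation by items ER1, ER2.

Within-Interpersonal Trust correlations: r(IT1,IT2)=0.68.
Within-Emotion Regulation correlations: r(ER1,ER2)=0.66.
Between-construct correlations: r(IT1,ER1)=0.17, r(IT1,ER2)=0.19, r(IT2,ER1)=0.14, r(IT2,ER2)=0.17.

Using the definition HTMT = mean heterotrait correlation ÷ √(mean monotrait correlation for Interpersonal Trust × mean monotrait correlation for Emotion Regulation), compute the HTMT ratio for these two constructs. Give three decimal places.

Mean heterotrait r = 0.67/4 = 0.1675.
Mean within-IT = 0.68/1 = 0.6800; mean within-ER = 0.66/1 = 0.6600.
Geometric mean = √(0.6800 × 0.6600) = 0.6699.
HTMT = 0.1675 / 0.6699 = 0.250.

0.250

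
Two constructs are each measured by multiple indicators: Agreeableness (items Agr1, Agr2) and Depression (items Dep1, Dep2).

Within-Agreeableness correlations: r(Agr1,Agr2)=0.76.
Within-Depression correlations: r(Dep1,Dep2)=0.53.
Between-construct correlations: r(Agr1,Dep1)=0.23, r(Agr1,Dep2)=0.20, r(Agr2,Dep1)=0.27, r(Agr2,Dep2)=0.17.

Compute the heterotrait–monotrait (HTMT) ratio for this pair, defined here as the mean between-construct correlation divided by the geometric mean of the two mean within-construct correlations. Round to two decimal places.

Mean between = 0.87/4 = 0.2175.
Mean within-Agr = 0.76/1 = 0.7600; mean within-Dep = 0.53/1 = 0.5300.
Geometric mean = √(0.7600 × 0.5300) = 0.6347.
HTMT = 0.2175 / 0.6347 = 0.34.

0.34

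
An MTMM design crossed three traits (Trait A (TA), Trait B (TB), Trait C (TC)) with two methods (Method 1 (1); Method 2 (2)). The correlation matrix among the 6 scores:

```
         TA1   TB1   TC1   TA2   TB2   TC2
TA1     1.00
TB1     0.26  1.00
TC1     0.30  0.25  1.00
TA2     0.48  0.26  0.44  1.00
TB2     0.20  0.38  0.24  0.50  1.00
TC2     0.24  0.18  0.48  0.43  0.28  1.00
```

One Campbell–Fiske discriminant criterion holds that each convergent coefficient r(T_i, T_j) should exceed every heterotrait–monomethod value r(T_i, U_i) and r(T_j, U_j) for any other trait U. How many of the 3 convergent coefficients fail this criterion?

2

Convergent coefficients and their comparison sets:
TA (methods 1·2): 0.48 vs {0.26, 0.50, 0.30, 0.43} → fail.
TB (methods 1·2): 0.38 vs {0.26, 0.50, 0.25, 0.28} → fail.
TC (methods 1·2): 0.48 vs {0.30, 0.43, 0.25, 0.28} → pass.
2 of 3 fail.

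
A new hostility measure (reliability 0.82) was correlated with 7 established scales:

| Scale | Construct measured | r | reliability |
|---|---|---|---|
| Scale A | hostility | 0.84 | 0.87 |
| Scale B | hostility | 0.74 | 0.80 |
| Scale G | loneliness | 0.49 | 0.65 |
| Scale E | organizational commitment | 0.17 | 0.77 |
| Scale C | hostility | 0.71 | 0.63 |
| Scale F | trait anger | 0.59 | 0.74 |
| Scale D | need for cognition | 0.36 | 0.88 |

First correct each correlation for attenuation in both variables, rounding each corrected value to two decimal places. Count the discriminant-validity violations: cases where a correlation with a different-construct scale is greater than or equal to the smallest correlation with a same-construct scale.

Disattenuated r (r / √(r_scale · r_new)):
  Scale A (conv): 0.84 / √(0.87·0.82) = 0.99
  Scale B (conv): 0.74 / √(0.80·0.82) = 0.91
  Scale G (disc): 0.49 / √(0.65·0.82) = 0.67
  Scale E (disc): 0.17 / √(0.77·0.82) = 0.21
  Scale C (conv): 0.71 / √(0.63·0.82) = 0.99
  Scale F (disc): 0.59 / √(0.74·0.82) = 0.76
  Scale D (disc): 0.36 / √(0.88·0.82) = 0.42
Smallest convergent = 0.91. Discriminant values: 0.67, 0.21, 0.76, 0.42; count ≥ 0.91 → 0.

0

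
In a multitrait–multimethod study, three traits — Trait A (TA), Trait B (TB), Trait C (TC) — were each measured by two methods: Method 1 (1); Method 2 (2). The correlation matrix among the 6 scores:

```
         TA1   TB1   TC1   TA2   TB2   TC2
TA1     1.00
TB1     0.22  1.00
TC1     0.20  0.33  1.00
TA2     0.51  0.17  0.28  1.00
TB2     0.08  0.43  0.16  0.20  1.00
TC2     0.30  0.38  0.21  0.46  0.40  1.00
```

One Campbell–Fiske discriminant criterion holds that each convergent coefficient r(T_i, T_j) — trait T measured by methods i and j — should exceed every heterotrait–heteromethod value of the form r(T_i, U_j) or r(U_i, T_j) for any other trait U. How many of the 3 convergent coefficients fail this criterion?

Convergent coefficients and their comparison sets:
TA (methods 1·2): 0.51 vs {0.08, 0.17, 0.30, 0.28} → pass.
TB (methods 1·2): 0.43 vs {0.17, 0.08, 0.38, 0.16} → pass.
TC (methods 1·2): 0.21 vs {0.28, 0.30, 0.16, 0.38} → fail.
1 of 3 fail.

1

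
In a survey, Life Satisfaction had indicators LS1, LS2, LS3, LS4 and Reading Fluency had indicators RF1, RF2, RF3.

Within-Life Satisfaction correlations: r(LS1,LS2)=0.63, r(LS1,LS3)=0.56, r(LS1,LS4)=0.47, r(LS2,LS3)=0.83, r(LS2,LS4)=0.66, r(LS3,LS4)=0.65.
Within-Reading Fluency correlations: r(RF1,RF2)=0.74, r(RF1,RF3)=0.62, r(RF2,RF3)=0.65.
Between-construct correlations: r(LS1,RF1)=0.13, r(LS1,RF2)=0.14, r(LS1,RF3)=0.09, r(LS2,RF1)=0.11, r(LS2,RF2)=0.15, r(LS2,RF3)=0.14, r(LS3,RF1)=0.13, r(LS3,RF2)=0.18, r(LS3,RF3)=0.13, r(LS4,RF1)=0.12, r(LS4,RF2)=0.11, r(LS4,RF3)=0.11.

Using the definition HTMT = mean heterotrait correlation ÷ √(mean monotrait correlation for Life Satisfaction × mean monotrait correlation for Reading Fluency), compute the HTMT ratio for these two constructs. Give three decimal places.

0.197

Mean between = 1.54/12 = 0.1283.
Mean within-LS = 3.80/6 = 0.6333; mean within-RF = 2.01/3 = 0.6700.
Geometric mean = √(0.6333 × 0.6700) = 0.6514.
HTMT = 0.1283 / 0.6514 = 0.197.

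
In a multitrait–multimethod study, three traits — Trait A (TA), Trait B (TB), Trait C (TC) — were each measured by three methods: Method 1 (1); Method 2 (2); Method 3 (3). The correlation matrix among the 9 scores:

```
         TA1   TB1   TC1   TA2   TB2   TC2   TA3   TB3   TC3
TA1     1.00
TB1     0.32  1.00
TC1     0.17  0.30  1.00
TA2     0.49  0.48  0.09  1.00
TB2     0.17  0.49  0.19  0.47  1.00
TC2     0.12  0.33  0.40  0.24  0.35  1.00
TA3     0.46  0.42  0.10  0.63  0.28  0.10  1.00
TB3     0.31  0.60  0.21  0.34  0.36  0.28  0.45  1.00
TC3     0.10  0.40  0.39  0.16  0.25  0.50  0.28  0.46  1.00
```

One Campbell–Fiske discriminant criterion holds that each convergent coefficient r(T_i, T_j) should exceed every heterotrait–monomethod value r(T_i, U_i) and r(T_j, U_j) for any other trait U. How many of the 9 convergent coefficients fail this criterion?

2

Each convergent coefficient versus the relevant comparison correlations:
TA (methods 1·2): 0.49 vs {0.32, 0.47, 0.17, 0.24} → pass.
TA (methods 1·3): 0.46 vs {0.32, 0.45, 0.17, 0.28} → pass.
TA (methods 2·3): 0.63 vs {0.47, 0.45, 0.24, 0.28} → pass.
TB (methods 1·2): 0.49 vs {0.32, 0.47, 0.30, 0.35} → pass.
TB (methods 1·3): 0.60 vs {0.32, 0.45, 0.30, 0.46} → pass.
TB (methods 2·3): 0.36 vs {0.47, 0.45, 0.35, 0.46} → fail.
TC (methods 1·2): 0.40 vs {0.17, 0.24, 0.30, 0.35} → pass.
TC (methods 1·3): 0.39 vs {0.17, 0.28, 0.30, 0.46} → fail.
TC (methods 2·3): 0.50 vs {0.24, 0.28, 0.35, 0.46} → pass.
2 of 9 fail.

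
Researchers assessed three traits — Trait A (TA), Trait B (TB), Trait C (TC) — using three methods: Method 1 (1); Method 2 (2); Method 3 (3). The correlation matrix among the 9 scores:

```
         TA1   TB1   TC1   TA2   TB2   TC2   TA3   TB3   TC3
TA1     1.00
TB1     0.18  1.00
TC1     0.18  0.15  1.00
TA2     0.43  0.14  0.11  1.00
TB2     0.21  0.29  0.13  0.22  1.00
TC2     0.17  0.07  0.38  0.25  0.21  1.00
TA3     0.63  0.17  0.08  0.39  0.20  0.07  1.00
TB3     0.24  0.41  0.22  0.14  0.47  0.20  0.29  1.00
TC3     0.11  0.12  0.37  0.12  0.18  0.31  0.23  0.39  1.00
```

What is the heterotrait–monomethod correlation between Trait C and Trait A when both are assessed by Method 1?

Different traits, same method: r(TC1, TA1) = 0.18.

0.18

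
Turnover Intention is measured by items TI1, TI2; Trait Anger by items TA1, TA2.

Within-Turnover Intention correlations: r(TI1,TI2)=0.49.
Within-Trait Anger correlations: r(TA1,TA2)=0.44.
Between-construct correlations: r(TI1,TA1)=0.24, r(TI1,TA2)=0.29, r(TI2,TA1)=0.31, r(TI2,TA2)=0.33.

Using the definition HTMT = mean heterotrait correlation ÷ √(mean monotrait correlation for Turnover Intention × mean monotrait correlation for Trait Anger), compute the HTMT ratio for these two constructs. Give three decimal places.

0.630

Between-construct mean = 1.17/4 = 0.2925.
Mean within-TI = 0.49/1 = 0.4900; mean within-TA = 0.44/1 = 0.4400.
Geometric mean = √(0.4900 × 0.4400) = 0.4643.
HTMT = 0.2925 / 0.4643 = 0.630.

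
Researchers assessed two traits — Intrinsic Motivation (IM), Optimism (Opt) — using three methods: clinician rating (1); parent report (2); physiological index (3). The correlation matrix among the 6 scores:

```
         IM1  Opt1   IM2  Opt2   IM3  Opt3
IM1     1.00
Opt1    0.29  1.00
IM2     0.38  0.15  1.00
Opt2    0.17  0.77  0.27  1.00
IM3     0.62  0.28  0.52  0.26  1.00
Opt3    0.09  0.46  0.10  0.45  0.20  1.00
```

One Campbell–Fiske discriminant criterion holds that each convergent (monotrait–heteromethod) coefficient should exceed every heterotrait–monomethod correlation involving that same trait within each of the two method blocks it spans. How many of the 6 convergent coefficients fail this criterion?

Each convergent coefficient versus the relevant comparison correlations:
IM (methods 1·2): 0.38 vs {0.29, 0.27} → pass.
IM (methods 1·3): 0.62 vs {0.29, 0.20} → pass.
IM (methods 2·3): 0.52 vs {0.27, 0.20} → pass.
Opt (methods 1·2): 0.77 vs {0.29, 0.27} → pass.
Opt (methods 1·3): 0.46 vs {0.29, 0.20} → pass.
Opt (methods 2·3): 0.45 vs {0.27, 0.20} → pass.
0 of 6 fail.

0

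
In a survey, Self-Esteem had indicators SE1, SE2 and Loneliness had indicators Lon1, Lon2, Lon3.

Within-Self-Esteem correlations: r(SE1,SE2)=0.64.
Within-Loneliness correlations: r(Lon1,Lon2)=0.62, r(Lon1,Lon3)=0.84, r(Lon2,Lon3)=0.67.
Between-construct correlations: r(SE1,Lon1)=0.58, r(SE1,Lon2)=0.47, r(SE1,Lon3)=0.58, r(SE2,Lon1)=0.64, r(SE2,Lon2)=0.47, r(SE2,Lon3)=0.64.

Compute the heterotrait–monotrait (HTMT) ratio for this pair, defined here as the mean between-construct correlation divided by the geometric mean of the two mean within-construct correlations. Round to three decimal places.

0.836

Mean heterotrait r = 3.38/6 = 0.5633.
Mean within-SE = 0.64/1 = 0.6400; mean within-Lon = 2.13/3 = 0.7100.
Geometric mean = √(0.6400 × 0.7100) = 0.6741.
HTMT = 0.5633 / 0.6741 = 0.836.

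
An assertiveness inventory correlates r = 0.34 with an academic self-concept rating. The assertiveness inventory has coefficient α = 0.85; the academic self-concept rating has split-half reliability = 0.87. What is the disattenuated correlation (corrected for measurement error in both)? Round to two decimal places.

r_true = r_obs / √(r_xx · r_yy) = 0.34 / √(0.85 × 0.87) = 0.34 / √0.7395 = 0.34 / 0.8599 ≈ 0.40.

0.40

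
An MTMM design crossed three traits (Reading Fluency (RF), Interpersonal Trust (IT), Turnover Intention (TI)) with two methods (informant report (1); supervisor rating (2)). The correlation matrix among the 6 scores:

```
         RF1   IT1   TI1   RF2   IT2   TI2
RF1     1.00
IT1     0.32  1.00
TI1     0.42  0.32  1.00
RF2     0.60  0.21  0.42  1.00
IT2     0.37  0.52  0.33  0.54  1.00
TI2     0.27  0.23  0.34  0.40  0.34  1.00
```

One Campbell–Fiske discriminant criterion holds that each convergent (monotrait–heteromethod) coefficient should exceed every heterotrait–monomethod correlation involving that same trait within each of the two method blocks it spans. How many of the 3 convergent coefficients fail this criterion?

Checking each validity diagonal entry against its comparison values:
RF (methods 1·2): 0.60 vs {0.32, 0.54, 0.42, 0.40} → pass.
IT (methods 1·2): 0.52 vs {0.32, 0.54, 0.32, 0.34} → fail.
TI (methods 1·2): 0.34 vs {0.42, 0.40, 0.32, 0.34} → fail.
2 of 3 fail.

2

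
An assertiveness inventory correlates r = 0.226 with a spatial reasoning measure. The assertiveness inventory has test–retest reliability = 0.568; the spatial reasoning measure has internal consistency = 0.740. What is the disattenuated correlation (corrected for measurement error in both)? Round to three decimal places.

0.349

r_true = r_obs / √(r_xx · r_yy) = 0.226 / √(0.568 × 0.740) = 0.226 / √0.420320 = 0.226 / 0.6483 ≈ 0.349.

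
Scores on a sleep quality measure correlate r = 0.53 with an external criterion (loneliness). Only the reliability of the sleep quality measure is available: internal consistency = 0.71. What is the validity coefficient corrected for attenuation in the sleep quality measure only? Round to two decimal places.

Single correction: r_c = r_obs / √r_xx = 0.53 / √0.71 = 0.53 / 0.8426 ≈ 0.63.

0.63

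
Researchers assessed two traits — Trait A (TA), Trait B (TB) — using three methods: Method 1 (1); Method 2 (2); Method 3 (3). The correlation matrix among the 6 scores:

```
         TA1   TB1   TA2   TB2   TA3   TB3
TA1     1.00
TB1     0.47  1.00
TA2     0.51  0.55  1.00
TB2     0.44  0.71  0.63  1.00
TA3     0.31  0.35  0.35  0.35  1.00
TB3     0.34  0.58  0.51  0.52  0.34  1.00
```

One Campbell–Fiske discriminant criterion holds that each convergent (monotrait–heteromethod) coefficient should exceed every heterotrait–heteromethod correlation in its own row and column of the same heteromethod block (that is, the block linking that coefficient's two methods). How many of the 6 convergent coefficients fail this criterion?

3

Each convergent coefficient versus the relevant comparison correlations:
TA (methods 1·2): 0.51 vs {0.44, 0.55} → fail.
TA (methods 1·3): 0.31 vs {0.34, 0.35} → fail.
TA (methods 2·3): 0.35 vs {0.51, 0.35} → fail.
TB (methods 1·2): 0.71 vs {0.55, 0.44} → pass.
TB (methods 1·3): 0.58 vs {0.35, 0.34} → pass.
TB (methods 2·3): 0.52 vs {0.35, 0.51} → pass.
3 of 6 fail.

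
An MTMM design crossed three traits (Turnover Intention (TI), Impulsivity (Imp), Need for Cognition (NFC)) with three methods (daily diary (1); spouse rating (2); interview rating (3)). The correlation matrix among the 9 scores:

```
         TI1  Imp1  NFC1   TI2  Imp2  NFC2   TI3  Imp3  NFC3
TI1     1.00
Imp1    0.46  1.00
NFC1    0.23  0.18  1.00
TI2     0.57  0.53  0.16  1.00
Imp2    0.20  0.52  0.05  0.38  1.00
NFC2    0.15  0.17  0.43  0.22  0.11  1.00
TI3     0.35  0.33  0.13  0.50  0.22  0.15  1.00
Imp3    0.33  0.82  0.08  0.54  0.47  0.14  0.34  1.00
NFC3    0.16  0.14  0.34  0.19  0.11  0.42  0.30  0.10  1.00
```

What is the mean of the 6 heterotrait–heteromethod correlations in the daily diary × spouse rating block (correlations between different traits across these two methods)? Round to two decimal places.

0.21

HTHM values (method 1 × method 2): 0.20, 0.15, 0.53, 0.17, 0.16, 0.05; mean = 1.26/6 = 0.21.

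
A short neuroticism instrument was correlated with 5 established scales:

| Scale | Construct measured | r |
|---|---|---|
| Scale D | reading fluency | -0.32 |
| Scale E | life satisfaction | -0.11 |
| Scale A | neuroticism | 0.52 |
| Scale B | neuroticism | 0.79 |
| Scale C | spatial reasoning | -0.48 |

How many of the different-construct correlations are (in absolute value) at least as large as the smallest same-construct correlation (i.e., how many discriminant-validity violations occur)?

Convergent (same construct = neuroticism): Scale A, Scale B.
Smallest convergent = 0.52. Discriminant |r|: 0.32, 0.11, 0.48; count ≥ 0.52 → 0.

0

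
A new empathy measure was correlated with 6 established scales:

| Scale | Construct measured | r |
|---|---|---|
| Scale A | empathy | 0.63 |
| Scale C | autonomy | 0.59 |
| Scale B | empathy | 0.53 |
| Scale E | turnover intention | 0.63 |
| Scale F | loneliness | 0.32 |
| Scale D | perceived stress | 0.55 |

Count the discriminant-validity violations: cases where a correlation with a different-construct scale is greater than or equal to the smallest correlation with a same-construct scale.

Convergent (same construct = empathy): Scale A, Scale B.
Smallest convergent = 0.53. Discriminant values: 0.59, 0.63, 0.32, 0.55; count ≥ 0.53 → 3.

3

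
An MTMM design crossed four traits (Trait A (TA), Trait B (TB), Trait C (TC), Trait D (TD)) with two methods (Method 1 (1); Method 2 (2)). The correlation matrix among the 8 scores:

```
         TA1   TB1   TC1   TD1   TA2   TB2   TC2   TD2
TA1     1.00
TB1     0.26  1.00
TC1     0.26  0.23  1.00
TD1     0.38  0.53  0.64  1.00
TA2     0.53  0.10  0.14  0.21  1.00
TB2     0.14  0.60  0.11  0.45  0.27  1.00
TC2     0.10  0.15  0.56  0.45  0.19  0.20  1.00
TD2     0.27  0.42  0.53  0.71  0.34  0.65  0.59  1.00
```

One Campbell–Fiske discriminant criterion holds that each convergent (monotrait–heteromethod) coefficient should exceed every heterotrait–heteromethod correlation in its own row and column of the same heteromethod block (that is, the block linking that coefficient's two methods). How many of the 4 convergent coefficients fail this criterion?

Checking each validity diagonal entry against its comparison values:
TA (methods 1·2): 0.53 vs {0.14, 0.10, 0.10, 0.14, 0.27, 0.21} → pass.
TB (methods 1·2): 0.60 vs {0.10, 0.14, 0.15, 0.11, 0.42, 0.45} → pass.
TC (methods 1·2): 0.56 vs {0.14, 0.10, 0.11, 0.15, 0.53, 0.45} → pass.
TD (methods 1·2): 0.71 vs {0.21, 0.27, 0.45, 0.42, 0.45, 0.53} → pass.
0 of 4 fail.

0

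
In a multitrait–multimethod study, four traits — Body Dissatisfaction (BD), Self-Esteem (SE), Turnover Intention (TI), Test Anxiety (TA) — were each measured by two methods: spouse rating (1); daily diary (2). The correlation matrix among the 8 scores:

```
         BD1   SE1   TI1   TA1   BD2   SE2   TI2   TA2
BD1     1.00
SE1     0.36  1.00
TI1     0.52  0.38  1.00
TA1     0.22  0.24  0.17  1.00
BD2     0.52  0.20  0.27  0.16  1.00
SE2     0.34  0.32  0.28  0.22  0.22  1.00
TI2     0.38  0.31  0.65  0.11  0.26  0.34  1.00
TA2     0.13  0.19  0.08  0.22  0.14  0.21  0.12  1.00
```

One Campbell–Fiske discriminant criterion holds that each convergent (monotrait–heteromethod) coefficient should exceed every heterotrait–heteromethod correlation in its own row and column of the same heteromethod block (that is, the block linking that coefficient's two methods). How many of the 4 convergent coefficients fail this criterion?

Convergent coefficients and their comparison sets:
BD (methods 1·2): 0.52 vs {0.34, 0.20, 0.38, 0.27, 0.13, 0.16} → pass.
SE (methods 1·2): 0.32 vs {0.20, 0.34, 0.31, 0.28, 0.19, 0.22} → fail.
TI (methods 1·2): 0.65 vs {0.27, 0.38, 0.28, 0.31, 0.08, 0.11} → pass.
TA (methods 1·2): 0.22 vs {0.16, 0.13, 0.22, 0.19, 0.11, 0.08} → fail.
2 of 4 fail.

2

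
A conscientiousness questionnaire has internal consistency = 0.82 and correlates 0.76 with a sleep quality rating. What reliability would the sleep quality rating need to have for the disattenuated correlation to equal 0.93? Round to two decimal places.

r_true = r_obs / √(r_xx · r_yy) ⇒ 0.93 = 0.76 / √(0.82 · r_yy).
√(0.82 · r_yy) = 0.76 / 0.93 = 0.8172; 0.82 · r_yy = 0.6678; r_yy = 0.6678 / 0.82 ≈ 0.81.

0.81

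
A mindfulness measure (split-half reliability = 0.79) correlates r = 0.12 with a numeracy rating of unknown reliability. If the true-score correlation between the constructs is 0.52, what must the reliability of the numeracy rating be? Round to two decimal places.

r_true = r_obs / √(r_xx · r_yy) ⇒ 0.52 = 0.12 / √(0.79 · r_yy).
√(0.79 · r_yy) = 0.12 / 0.52 = 0.2308; 0.79 · r_yy = 0.0533; r_yy = 0.0533 / 0.79 ≈ 0.07.

0.07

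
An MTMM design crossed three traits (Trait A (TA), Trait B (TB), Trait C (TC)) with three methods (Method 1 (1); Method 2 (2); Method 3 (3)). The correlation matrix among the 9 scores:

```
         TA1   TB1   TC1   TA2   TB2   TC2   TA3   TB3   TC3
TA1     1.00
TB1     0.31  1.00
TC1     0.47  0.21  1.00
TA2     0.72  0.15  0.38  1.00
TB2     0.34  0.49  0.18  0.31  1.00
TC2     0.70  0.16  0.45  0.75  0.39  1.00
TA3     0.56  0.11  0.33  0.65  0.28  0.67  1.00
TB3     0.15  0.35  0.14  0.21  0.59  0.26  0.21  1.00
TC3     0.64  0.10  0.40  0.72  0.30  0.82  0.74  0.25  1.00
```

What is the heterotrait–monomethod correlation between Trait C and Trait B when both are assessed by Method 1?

0.21

Different traits, same method: r(TC1, TB1) = 0.21.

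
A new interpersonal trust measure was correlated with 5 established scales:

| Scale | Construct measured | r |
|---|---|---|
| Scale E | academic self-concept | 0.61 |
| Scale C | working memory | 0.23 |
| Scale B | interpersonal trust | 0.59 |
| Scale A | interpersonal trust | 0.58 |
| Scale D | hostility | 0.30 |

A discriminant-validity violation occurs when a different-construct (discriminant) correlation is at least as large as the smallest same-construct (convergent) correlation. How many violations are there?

Convergent (same construct = interpersonal trust): Scale B, Scale A.
Smallest convergent = 0.58. Discriminant values: 0.61, 0.23, 0.30; count ≥ 0.58 → 1.

1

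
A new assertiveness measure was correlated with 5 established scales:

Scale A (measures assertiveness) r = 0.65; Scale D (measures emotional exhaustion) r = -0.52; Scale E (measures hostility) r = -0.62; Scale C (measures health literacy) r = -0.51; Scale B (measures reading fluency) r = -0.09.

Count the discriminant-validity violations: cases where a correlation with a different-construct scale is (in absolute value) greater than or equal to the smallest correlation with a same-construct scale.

Convergent (same construct = assertiveness): Scale A.
Smallest convergent = 0.65. Discriminant |r|: 0.52, 0.62, 0.51, 0.09; count ≥ 0.65 → 0.

0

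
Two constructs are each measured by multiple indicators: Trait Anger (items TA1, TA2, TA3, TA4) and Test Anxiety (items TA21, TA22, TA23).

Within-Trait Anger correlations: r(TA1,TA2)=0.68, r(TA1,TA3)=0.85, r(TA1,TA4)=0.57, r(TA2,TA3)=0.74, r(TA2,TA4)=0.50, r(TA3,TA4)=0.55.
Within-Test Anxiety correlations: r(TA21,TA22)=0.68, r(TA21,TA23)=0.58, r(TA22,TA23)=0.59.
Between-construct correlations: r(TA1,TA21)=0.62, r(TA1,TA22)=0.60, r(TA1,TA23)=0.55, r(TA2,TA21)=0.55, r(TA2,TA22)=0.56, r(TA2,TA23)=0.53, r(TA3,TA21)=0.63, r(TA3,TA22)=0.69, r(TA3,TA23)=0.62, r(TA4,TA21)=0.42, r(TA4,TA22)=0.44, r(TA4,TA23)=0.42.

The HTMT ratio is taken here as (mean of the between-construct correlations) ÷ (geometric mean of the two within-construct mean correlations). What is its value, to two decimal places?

Mean heterotrait r = 6.63/12 = 0.5525.
Mean within-TA = 3.89/6 = 0.6483; mean within-TA2 = 1.85/3 = 0.6167.
Geometric mean = √(0.6483 × 0.6167) = 0.6323.
HTMT = 0.5525 / 0.6323 = 0.87.

0.87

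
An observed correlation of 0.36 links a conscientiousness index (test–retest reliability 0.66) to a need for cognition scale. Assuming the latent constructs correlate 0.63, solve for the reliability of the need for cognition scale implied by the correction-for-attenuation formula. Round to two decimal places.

r_true = r_obs / √(r_xx · r_yy) ⇒ 0.63 = 0.36 / √(0.66 · r_yy).
√(0.66 · r_yy) = 0.36 / 0.63 = 0.5714; 0.66 · r_yy = 0.3265; r_yy = 0.3265 / 0.66 ≈ 0.49.

0.49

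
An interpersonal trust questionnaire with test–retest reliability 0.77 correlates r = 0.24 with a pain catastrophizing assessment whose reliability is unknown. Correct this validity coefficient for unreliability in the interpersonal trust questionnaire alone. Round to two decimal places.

Single correction: r_c = r_obs / √r_xx = 0.24 / √0.77 = 0.24 / 0.8775 ≈ 0.27.

0.27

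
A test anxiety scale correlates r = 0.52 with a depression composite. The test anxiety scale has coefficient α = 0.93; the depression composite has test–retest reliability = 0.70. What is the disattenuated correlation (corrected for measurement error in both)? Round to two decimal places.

0.64

r_true = r_obs / √(r_xx · r_yy) = 0.52 / √(0.93 × 0.70) = 0.52 / √0.6510 = 0.52 / 0.8068 ≈ 0.64.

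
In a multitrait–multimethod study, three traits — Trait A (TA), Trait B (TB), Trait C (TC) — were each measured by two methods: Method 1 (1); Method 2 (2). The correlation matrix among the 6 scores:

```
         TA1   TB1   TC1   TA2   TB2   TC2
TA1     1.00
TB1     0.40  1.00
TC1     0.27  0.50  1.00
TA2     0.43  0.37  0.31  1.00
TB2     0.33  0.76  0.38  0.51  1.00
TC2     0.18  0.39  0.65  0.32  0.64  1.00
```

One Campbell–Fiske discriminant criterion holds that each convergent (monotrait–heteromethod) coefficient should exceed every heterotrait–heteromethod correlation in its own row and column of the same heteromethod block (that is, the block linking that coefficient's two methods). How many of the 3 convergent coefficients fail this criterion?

0

Convergent coefficients and their comparison sets:
TA (methods 1·2): 0.43 vs {0.33, 0.37, 0.18, 0.31} → pass.
TB (methods 1·2): 0.76 vs {0.37, 0.33, 0.39, 0.38} → pass.
TC (methods 1·2): 0.65 vs {0.31, 0.18, 0.38, 0.39} → pass.
0 of 3 fail.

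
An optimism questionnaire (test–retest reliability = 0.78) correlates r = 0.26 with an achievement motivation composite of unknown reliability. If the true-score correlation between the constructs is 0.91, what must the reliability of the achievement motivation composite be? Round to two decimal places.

r_true = r_obs / √(r_xx · r_yy) ⇒ 0.91 = 0.26 / √(0.78 · r_yy).
√(0.78 · r_yy) = 0.26 / 0.91 = 0.2857; 0.78 · r_yy = 0.0816; r_yy = 0.0816 / 0.78 ≈ 0.10.

0.10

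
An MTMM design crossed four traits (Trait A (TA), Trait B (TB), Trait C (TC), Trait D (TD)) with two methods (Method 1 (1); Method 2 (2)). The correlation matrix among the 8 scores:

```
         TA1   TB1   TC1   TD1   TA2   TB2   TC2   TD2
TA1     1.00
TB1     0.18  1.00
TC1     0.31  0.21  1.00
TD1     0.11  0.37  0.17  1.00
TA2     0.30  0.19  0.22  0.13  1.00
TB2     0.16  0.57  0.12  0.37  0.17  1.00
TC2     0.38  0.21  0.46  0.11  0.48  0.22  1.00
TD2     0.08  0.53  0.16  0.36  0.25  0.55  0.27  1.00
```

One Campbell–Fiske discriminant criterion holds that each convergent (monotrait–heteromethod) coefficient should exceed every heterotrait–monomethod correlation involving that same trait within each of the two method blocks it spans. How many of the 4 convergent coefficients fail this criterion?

3

Checking each validity diagonal entry against its comparison values:
TA (methods 1·2): 0.30 vs {0.18, 0.17, 0.31, 0.48, 0.11, 0.25} → fail.
TB (methods 1·2): 0.57 vs {0.18, 0.17, 0.21, 0.22, 0.37, 0.55} → pass.
TC (methods 1·2): 0.46 vs {0.31, 0.48, 0.21, 0.22, 0.17, 0.27} → fail.
TD (methods 1·2): 0.36 vs {0.11, 0.25, 0.37, 0.55, 0.17, 0.27} → fail.
3 of 4 fail.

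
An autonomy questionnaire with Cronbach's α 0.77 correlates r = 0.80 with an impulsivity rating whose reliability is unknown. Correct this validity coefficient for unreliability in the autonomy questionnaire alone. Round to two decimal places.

Single correction: r_c = r_obs / √r_xx = 0.80 / √0.77 = 0.80 / 0.8775 ≈ 0.91.

0.91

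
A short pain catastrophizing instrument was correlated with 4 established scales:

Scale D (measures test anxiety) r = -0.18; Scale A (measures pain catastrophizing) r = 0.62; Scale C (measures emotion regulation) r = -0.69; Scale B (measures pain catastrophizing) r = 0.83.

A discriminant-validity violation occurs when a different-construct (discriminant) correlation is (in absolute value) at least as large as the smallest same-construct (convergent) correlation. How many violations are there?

Convergent (same construct = pain catastrophizing): Scale A, Scale B.
Smallest convergent = 0.62. Discriminant |r|: 0.18, 0.69; count ≥ 0.62 → 1.

1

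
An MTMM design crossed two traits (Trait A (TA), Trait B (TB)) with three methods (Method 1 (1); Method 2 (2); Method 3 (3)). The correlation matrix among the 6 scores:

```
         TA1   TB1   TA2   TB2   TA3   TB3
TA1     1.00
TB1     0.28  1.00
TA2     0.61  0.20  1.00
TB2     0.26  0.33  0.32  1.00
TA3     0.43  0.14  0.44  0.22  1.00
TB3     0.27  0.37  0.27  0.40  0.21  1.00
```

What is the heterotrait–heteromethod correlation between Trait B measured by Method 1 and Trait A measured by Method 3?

Different traits and methods: r(TB1, TA3) = 0.14.

0.14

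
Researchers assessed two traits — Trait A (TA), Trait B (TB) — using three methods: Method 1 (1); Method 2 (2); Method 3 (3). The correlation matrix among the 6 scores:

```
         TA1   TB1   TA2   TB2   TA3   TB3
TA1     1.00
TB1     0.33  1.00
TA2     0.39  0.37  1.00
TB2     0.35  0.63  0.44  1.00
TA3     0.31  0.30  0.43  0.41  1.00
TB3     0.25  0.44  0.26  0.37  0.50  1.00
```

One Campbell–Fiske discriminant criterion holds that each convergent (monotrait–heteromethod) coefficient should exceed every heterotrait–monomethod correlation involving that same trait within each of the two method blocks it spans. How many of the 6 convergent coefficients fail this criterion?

Each convergent coefficient versus the relevant comparison correlations:
TA (methods 1·2): 0.39 vs {0.33, 0.44} → fail.
TA (methods 1·3): 0.31 vs {0.33, 0.50} → fail.
TA (methods 2·3): 0.43 vs {0.44, 0.50} → fail.
TB (methods 1·2): 0.63 vs {0.33, 0.44} → pass.
TB (methods 1·3): 0.44 vs {0.33, 0.50} → fail.
TB (methods 2·3): 0.37 vs {0.44, 0.50} → fail.
5 of 6 fail.

5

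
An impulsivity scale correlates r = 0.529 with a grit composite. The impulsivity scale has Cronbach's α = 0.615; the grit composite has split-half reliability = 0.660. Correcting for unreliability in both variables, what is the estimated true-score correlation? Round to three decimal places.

r_true = r_obs / √(r_xx · r_yy) = 0.529 / √(0.615 × 0.660) = 0.529 / √0.405900 = 0.529 / 0.6371 ≈ 0.830.

0.830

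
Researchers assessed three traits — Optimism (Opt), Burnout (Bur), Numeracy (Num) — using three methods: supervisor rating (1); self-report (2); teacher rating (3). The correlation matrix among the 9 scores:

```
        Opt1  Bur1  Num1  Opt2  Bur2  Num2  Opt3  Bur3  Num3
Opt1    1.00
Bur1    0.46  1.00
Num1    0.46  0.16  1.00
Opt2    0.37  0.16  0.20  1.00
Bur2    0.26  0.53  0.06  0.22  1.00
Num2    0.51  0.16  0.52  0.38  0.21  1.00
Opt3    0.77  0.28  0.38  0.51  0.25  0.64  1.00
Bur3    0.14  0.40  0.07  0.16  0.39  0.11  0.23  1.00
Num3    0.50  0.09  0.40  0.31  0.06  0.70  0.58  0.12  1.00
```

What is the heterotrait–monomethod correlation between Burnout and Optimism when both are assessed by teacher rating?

Different traits, same method: r(Bur3, Opt3) = 0.23.

0.23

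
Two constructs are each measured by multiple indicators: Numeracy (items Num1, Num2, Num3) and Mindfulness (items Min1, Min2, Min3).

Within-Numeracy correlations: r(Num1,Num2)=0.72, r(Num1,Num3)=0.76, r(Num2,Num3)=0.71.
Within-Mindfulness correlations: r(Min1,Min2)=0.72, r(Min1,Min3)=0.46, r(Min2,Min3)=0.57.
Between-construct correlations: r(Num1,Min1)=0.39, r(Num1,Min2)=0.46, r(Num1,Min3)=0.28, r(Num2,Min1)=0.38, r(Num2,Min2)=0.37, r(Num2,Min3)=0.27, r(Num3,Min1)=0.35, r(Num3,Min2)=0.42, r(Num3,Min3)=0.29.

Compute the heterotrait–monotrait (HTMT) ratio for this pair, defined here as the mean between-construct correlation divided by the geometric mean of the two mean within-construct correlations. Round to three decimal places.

0.547

Mean between = 3.21/9 = 0.3567.
Mean within-Num = 2.19/3 = 0.7300; mean within-Min = 1.75/3 = 0.5833.
Geometric mean = √(0.7300 × 0.5833) = 0.6525.
HTMT = 0.3567 / 0.6525 = 0.547.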